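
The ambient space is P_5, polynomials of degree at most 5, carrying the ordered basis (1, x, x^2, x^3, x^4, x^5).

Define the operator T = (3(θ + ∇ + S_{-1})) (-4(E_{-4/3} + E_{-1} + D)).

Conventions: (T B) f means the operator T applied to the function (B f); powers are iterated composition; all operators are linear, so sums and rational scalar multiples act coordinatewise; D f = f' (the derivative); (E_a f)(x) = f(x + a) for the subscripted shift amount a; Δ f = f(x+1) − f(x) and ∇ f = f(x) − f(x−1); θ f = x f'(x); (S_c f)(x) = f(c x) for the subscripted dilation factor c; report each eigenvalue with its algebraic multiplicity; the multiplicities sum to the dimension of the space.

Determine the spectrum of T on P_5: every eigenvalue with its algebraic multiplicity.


λ = -120 (multiplicity 1), λ = -96 (multiplicity 1), λ = -72 (multiplicity 1), λ = -48 (multiplicity 1), λ = -24 (multiplicity 1), λ = 0 (multiplicity 1)

image of 1: -24
image of x: -8
image of x^2: -72x^2 - 48x + 68/3
image of x^3: -48x^3 + 72x^2 + 168x - 1184/9
image of x^4: -120x^4 + 32x^3 - 264x^2 - 688x + 10796/27
image of x^5: -96x^5 + 280x^4 - (320/3)x^3 - (1520/3)x^2 + (20240/9)x - 83336/81
the matrix is upper triangular; its diagonal is (-24, 0, -72, -48, -120, -96)
for a triangular matrix the eigenvalues are the diagonal entries, with algebraic multiplicity their repetition count


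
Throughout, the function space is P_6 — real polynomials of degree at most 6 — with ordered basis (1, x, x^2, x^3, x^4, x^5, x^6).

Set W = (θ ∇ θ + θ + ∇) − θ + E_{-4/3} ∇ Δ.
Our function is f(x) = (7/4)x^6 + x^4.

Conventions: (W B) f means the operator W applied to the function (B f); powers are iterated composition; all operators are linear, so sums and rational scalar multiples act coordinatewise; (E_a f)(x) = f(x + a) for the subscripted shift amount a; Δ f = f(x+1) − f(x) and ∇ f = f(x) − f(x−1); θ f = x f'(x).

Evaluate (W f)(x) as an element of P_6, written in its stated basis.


θ f = (21/2)x^6 + 4x^4
∇ θ f = 63x^5 - (315/2)x^4 + 226x^3 - (363/2)x^2 + 79x - 29/2
θ ∇ θ f = 315x^5 - 630x^4 + 678x^3 - 363x^2 + 79x
θ f = (21/2)x^6 + 4x^4
∇ f = (21/2)x^5 - (105/4)x^4 + 39x^3 - (129/4)x^2 + (29/2)x - 11/4
(θ ∇ θ + θ + ∇) f = (21/2)x^6 + (651/2)x^5 - (2609/4)x^4 + 717x^3 - (1581/4)x^2 + (187/2)x - 11/4
θ f = (21/2)x^6 + 4x^4
(-θ) f = -(21/2)x^6 - 4x^4
Δ f = (21/2)x^5 + (105/4)x^4 + 39x^3 + (129/4)x^2 + (29/2)x + 11/4
∇ Δ f = (105/2)x^4 + (129/2)x^2 + 11/2
E_{-4/3} ∇ Δ f = (105/2)x^4 - 280x^3 + (1249/2)x^2 - (6028/9)x + 15449/54
((θ ∇ θ + θ + ∇) − θ + E_{-4/3} ∇ Δ) f = (651/2)x^5 - (2415/4)x^4 + 437x^3 + (917/4)x^2 - (10373/18)x + 30601/108

the image equals g(x) = (651/2)x^5 - (2415/4)x^4 + 437x^3 + (917/4)x^2 - (10373/18)x + 30601/108


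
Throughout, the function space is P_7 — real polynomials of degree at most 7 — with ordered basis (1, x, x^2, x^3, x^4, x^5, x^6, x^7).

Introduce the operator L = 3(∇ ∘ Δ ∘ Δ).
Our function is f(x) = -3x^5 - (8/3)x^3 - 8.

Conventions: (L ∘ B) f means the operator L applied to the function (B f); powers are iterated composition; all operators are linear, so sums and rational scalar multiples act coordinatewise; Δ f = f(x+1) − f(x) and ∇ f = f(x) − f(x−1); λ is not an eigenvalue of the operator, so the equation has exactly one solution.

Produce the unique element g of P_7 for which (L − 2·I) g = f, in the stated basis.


g(x) = (3/2)x^5 + (4/3)x^3 + 135x^2 + 135x + 167/2

write g with unknown coordinates in the stated basis and equate coefficients in (L − 2·I) g = f
solving from the highest basis element down gives g = (3/2)x^5 + (4/3)x^3 + 135x^2 + 135x + 167/2
check: L g = 270x^2 + 270x + 159
so L g − 2·g = -3x^5 - (8/3)x^3 - 8 = f ✓


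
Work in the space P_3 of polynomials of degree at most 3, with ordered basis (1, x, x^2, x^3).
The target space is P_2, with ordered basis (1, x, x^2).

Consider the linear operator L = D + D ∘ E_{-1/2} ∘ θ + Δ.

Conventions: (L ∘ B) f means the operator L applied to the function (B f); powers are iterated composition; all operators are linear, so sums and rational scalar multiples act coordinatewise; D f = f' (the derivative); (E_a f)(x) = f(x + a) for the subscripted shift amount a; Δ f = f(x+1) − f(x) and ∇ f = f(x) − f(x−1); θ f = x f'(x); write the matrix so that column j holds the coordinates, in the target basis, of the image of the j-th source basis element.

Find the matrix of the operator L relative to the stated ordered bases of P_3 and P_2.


the matrix is [[0, 3, -1, 13/4]; [0, 0, 8, -6]; [0, 0, 0, 15]] (rows listed top to bottom)

image of 1: 0
image of x: 3
image of x^2: 8x - 1
image of x^3: 15x^2 - 6x + 13/4
each image's coordinates form column j of the matrix


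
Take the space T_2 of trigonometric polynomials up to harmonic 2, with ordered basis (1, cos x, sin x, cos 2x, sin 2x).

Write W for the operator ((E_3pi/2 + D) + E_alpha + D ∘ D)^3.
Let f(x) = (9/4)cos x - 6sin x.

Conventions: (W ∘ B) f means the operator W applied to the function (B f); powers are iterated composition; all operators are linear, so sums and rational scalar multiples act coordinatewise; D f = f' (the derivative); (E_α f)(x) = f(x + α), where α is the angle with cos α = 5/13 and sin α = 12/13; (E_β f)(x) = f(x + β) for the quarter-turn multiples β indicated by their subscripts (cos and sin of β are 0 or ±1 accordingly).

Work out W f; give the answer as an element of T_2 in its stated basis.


the result is g(x) = (3168/2197)cos x - (18960/2197)sin x

E_3pi/2 f = 6cos x + (9/4)sin x
D f = -6cos x - (9/4)sin x
(E_3pi/2 + D) f = 0
E_alpha f = -(243/52)cos x - (57/13)sin x
D f = -6cos x - (9/4)sin x
D D f = -(9/4)cos x + 6sin x
((E_3pi/2 + D) + E_alpha + D ∘ D) f = -(90/13)cos x + (21/13)sin x
E_3pi/2 ((E_3pi/2 + D) + E_alpha + D ∘ D) f = -(21/13)cos x - (90/13)sin x
D ((E_3pi/2 + D) + E_alpha + D ∘ D) f = (21/13)cos x + (90/13)sin x
(E_3pi/2 + D) ((E_3pi/2 + D) + E_alpha + D ∘ D) f = 0
E_alpha ((E_3pi/2 + D) + E_alpha + D ∘ D) f = -(198/169)cos x + (1185/169)sin x
D ((E_3pi/2 + D) + E_alpha + D ∘ D) f = (21/13)cos x + (90/13)sin x
D D ((E_3pi/2 + D) + E_alpha + D ∘ D) f = (90/13)cos x - (21/13)sin x
((E_3pi/2 + D) + E_alpha + D ∘ D) ((E_3pi/2 + D) + E_alpha + D ∘ D) f = (972/169)cos x + (912/169)sin x
E_3pi/2 ((E_3pi/2 + D) + E_alpha + D ∘ D) ((E_3pi/2 + D) + E_alpha + D ∘ D) f = -(912/169)cos x + (972/169)sin x
D ((E_3pi/2 + D) + E_alpha + D ∘ D) ((E_3pi/2 + D) + E_alpha + D ∘ D) f = (912/169)cos x - (972/169)sin x
(E_3pi/2 + D) ((E_3pi/2 + D) + E_alpha + D ∘ D) ((E_3pi/2 + D) + E_alpha + D ∘ D) f = 0
E_alpha ((E_3pi/2 + D) + E_alpha + D ∘ D) ((E_3pi/2 + D) + E_alpha + D ∘ D) f = (15804/2197)cos x - (7104/2197)sin x
D ((E_3pi/2 + D) + E_alpha + D ∘ D) ((E_3pi/2 + D) + E_alpha + D ∘ D) f = (912/169)cos x - (972/169)sin x
D D ((E_3pi/2 + D) + E_alpha + D ∘ D) ((E_3pi/2 + D) + E_alpha + D ∘ D) f = -(972/169)cos x - (912/169)sin x
((E_3pi/2 + D) + E_alpha + D ∘ D) ((E_3pi/2 + D) + E_alpha + D ∘ D) ((E_3pi/2 + D) + E_alpha + D ∘ D) f = (3168/2197)cos x - (18960/2197)sin x


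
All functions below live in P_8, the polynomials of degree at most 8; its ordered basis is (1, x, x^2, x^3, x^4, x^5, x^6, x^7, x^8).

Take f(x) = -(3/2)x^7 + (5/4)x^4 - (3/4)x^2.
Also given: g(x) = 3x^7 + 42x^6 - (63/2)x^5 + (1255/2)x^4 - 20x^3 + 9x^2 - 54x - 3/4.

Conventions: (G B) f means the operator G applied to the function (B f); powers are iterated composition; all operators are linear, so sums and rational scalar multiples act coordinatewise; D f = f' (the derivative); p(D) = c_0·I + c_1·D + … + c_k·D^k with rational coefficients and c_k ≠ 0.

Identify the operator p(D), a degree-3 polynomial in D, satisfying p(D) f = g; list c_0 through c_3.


p(D) = -2·I − 4·D + (1/2)·D^2 − 2·D^3, i.e. c_0 = -2, c_1 = -4, c_2 = 1/2, c_3 = -2

D^0 f = -(3/2)x^7 + (5/4)x^4 - (3/4)x^2
D^1 f = -(21/2)x^6 + 5x^3 - (3/2)x
D^2 f = -63x^5 + 15x^2 - 3/2
D^3 f = -315x^4 + 30x
matching coefficients of g against c_0 f + c_1 Df + … from the top degree down determines the c_i
solution: c_0 = -2, c_1 = -4, c_2 = 1/2, c_3 = -2


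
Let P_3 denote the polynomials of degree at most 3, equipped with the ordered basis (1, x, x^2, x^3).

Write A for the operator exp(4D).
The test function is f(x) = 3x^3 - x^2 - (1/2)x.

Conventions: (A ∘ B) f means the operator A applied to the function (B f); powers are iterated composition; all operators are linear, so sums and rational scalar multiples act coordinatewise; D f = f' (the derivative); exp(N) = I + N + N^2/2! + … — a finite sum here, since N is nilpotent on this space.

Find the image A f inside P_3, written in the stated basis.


order-1 term: 36x^2 - 8x - 2
order-2 term: 144x - 16
order-3 term: 192
the series for exp(4D) f terminates at order 3
exp(4D) f = 3x^3 + 35x^2 + (271/2)x + 174

g(x) = 3x^3 + 35x^2 + (271/2)x + 174


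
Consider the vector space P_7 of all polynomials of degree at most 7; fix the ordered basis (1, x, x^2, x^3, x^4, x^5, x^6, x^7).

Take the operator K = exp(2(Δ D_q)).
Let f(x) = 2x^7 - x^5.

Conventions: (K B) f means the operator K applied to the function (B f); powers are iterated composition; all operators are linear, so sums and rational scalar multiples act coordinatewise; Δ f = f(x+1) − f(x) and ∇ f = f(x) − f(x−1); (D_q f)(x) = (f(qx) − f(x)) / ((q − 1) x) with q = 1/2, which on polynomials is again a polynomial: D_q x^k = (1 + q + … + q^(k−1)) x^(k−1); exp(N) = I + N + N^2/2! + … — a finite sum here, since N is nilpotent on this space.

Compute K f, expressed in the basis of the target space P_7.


order-1 term: (381/8)x^5 + (1905/16)x^4 + (573/4)x^3 + (1533/16)x^2 + (257/8)x + 65/16
order-2 term: (11811/32)x^3 + (156591/128)x^2 + (197145/128)x + 45435/64
order-3 term: (27559/32)x + 211709/128
the series for exp(2(Δ D_q)) f terminates at order 3
exp(2(Δ D_q)) f = 2x^7 + (373/8)x^5 + (1905/16)x^4 + (16395/32)x^3 + (168855/128)x^2 + (311493/128)x + 303099/128

the result is g(x) = 2x^7 + (373/8)x^5 + (1905/16)x^4 + (16395/32)x^3 + (168855/128)x^2 + (311493/128)x + 303099/128


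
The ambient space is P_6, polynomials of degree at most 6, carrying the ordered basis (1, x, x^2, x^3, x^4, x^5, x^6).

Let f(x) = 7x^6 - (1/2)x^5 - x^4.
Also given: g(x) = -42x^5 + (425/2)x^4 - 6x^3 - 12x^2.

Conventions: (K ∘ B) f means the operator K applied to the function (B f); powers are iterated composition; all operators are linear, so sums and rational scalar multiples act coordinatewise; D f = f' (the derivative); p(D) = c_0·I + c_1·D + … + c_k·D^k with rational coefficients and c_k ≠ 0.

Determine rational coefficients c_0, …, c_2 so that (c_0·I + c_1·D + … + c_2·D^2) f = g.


D^0 f = 7x^6 - (1/2)x^5 - x^4
D^1 f = 42x^5 - (5/2)x^4 - 4x^3
D^2 f = 210x^4 - 10x^3 - 12x^2
matching coefficients of g against c_0 f + c_1 Df + … from the top degree down determines the c_i
solution: c_0 = 0, c_1 = -1, c_2 = 1

p(D) = -D + D^2, i.e. c_0 = 0, c_1 = -1, c_2 = 1


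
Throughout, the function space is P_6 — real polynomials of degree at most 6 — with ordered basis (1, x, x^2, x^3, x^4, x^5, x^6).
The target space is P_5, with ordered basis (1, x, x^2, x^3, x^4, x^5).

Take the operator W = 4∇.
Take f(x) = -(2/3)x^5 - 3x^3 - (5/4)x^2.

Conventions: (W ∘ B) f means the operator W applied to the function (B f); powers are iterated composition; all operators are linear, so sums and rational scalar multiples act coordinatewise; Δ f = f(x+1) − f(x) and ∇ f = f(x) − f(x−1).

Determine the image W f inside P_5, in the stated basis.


∇ f = -(10/3)x^4 + (20/3)x^3 - (47/3)x^2 + (59/6)x - 29/12
(4∇) f = -(40/3)x^4 + (80/3)x^3 - (188/3)x^2 + (118/3)x - 29/3

the result is g(x) = -(40/3)x^4 + (80/3)x^3 - (188/3)x^2 + (118/3)x - 29/3


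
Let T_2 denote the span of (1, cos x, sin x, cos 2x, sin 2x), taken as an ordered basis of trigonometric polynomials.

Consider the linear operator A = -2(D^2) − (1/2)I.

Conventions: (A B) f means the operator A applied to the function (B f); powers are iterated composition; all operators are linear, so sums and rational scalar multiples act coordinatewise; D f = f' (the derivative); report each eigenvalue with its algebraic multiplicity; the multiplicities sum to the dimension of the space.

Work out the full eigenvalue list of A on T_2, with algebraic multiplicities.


λ = -1/2 (multiplicity 1), λ = 3/2 (multiplicity 2), λ = 15/2 (multiplicity 2)

image of 1: -1/2
image of cos x: (3/2)cos x
image of sin x: (3/2)sin x
image of cos 2x: (15/2)cos 2x
image of sin 2x: (15/2)sin 2x
the matrix is diagonal; its diagonal is (-1/2, 3/2, 3/2, 15/2, 15/2)
for a triangular matrix the eigenvalues are the diagonal entries, with algebraic multiplicity their repetition count


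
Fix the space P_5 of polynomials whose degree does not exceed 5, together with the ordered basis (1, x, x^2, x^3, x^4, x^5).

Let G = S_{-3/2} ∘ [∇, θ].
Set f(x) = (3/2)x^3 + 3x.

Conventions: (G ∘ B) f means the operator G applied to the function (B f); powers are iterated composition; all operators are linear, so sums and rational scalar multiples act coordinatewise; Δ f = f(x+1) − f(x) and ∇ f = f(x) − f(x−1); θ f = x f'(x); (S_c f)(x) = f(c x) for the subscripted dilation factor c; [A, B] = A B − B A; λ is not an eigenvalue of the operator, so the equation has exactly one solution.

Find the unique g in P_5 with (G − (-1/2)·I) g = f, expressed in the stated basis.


the image equals g(x) = 3x^3 - (81/2)x^2 - 291x + 402

write g with unknown coordinates in the stated basis and equate coefficients in (G − (-1/2)·I) g = f
solving from the highest basis element down gives g = 3x^3 - (81/2)x^2 - 291x + 402
check: G g = (81/4)x^2 + (297/2)x - 201
so G g − (-1/2)·g = (3/2)x^3 + 3x = f ✓


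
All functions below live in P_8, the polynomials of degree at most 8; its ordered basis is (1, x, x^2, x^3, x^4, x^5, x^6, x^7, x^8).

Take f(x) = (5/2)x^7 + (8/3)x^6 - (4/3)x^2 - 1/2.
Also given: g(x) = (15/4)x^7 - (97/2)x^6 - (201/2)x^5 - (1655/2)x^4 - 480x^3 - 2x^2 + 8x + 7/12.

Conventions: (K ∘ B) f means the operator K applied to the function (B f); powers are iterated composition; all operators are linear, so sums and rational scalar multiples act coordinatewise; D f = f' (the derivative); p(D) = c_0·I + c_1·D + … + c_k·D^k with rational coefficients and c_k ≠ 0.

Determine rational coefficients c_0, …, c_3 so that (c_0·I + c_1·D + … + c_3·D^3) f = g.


D^0 f = (5/2)x^7 + (8/3)x^6 - (4/3)x^2 - 1/2
D^1 f = (35/2)x^6 + 16x^5 - (8/3)x
D^2 f = 105x^5 + 80x^4 - 8/3
D^3 f = 525x^4 + 320x^3
matching coefficients of g against c_0 f + c_1 Df + … from the top degree down determines the c_i
solution: c_0 = 3/2, c_1 = -3, c_2 = -1/2, c_3 = -3/2

p(D) = (3/2)·I − 3·D − (1/2)·D^2 − (3/2)·D^3, i.e. c_0 = 3/2, c_1 = -3, c_2 = -1/2, c_3 = -3/2


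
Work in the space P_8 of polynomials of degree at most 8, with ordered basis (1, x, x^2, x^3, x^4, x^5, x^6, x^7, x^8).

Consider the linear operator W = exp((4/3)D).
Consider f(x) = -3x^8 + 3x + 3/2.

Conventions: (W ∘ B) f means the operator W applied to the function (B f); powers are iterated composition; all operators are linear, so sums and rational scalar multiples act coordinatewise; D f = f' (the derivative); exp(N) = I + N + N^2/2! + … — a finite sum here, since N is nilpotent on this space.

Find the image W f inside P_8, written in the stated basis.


the result is g(x) = -3x^8 - 32x^7 - (448/3)x^6 - (3584/9)x^5 - (17920/27)x^4 - (57344/81)x^3 - (114688/243)x^2 - (128885/729)x - 107015/4374

order-1 term: -32x^7 + 4
order-2 term: -(448/3)x^6
order-3 term: -(3584/9)x^5
order-4 term: -(17920/27)x^4
order-5 term: -(57344/81)x^3
order-6 term: -(114688/243)x^2
order-7 term: -(131072/729)x
order-8 term: -65536/2187
the series for exp((4/3)D) f terminates at order 8
exp((4/3)D) f = -3x^8 - 32x^7 - (448/3)x^6 - (3584/9)x^5 - (17920/27)x^4 - (57344/81)x^3 - (114688/243)x^2 - (128885/729)x - 107015/4374


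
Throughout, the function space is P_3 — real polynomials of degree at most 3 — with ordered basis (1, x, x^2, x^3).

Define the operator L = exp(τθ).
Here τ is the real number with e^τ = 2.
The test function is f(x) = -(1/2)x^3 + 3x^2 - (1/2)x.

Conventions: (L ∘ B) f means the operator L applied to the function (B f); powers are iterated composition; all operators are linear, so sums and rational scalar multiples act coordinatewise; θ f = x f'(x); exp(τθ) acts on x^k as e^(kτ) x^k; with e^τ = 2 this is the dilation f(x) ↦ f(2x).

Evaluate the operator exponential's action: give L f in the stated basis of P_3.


exp(τθ) x^k = e^(kτ) x^k; with e^τ = 2 this sends x^k to 2^k x^k
x ↦ 2 x
x^2 ↦ 4 x^2
x^3 ↦ 8 x^3
applying this coordinatewise to f: exp(τθ) f = -4x^3 + 12x^2 - x

the image equals g(x) = -4x^3 + 12x^2 - x


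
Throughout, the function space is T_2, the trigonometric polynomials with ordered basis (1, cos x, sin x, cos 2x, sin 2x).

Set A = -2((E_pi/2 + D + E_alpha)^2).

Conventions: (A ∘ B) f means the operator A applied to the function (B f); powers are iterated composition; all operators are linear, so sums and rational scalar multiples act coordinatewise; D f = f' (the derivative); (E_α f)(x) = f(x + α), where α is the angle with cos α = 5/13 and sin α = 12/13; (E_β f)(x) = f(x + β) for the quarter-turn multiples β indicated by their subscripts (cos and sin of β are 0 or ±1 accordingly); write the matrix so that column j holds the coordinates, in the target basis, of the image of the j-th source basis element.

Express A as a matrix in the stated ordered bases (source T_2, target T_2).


image of 1: -8
image of cos x: (2838/169)cos x + (760/169)sin x
image of sin x: -(760/169)cos x + (2838/169)sin x
image of cos 2x: (253640/28561)cos 2x - (527616/28561)sin 2x
image of sin 2x: (527616/28561)cos 2x + (253640/28561)sin 2x
each image's coordinates form column j of the matrix

the matrix is [[-8, 0, 0, 0, 0]; [0, 2838/169, -760/169, 0, 0]; [0, 760/169, 2838/169, 0, 0]; [0, 0, 0, 253640/28561, 527616/28561]; [0, 0, 0, -527616/28561, 253640/28561]] (rows listed top to bottom)


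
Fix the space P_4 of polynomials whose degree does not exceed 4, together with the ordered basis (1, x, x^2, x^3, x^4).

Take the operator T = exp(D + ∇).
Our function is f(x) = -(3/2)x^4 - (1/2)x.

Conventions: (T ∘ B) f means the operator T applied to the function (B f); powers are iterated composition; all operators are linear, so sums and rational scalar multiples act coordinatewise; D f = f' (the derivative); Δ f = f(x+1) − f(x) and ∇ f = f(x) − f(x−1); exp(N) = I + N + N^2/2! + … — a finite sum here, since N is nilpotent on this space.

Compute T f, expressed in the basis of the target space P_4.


the result is g(x) = -(3/2)x^4 - 12x^3 - 27x^2 - (37/2)x - 4

order-1 term: -12x^3 + 9x^2 - 6x + 1/2
order-2 term: -36x^2 + 36x - 33/2
order-3 term: -48x + 36
order-4 term: -24
the series for exp(D + ∇) f terminates at order 4
exp(D + ∇) f = -(3/2)x^4 - 12x^3 - 27x^2 - (37/2)x - 4


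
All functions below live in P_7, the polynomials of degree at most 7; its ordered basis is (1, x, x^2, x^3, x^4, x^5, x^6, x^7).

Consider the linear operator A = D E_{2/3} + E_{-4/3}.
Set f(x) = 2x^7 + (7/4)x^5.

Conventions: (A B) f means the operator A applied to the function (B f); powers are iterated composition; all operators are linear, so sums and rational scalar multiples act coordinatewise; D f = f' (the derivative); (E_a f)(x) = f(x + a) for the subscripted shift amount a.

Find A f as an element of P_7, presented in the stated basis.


E_{2/3} f = 2x^7 + (28/3)x^6 + (245/12)x^5 + (1435/54)x^4 + (1750/81)x^3 + (868/81)x^2 + (2156/729)x + 760/2187
D E_{2/3} f = 14x^6 + 56x^5 + (1225/12)x^4 + (2870/27)x^3 + (1750/27)x^2 + (1736/81)x + 2156/729
E_{-4/3} f = 2x^7 - (56/3)x^6 + (917/12)x^5 - (4795/27)x^4 + (20440/81)x^3 - (17696/81)x^2 + (77504/729)x - 48896/2187
(D E_{2/3} + E_{-4/3}) f = 2x^7 - (14/3)x^6 + (1589/12)x^5 - (8155/108)x^4 + (29050/81)x^3 - (12446/81)x^2 + (93128/729)x - 42428/2187

g(x) = 2x^7 - (14/3)x^6 + (1589/12)x^5 - (8155/108)x^4 + (29050/81)x^3 - (12446/81)x^2 + (93128/729)x - 42428/2187


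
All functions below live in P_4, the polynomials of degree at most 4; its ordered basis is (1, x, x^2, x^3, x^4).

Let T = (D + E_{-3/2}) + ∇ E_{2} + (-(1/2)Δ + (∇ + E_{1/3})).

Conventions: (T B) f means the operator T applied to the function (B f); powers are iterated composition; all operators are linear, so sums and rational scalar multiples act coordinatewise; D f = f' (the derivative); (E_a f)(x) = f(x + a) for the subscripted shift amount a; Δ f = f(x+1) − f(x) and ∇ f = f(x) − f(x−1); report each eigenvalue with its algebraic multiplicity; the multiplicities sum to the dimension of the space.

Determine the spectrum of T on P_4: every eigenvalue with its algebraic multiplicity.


λ = 2 (multiplicity 5)

image of 1: 2
image of x: 2x + 4/3
image of x^2: 2x^2 + (8/3)x + 139/36
image of x^3: 2x^3 + 4x^2 + (139/12)x + 899/216
image of x^4: 2x^4 + (16/3)x^3 + (139/6)x^2 + (899/54)x + 24073/1296
the matrix is upper triangular; its diagonal is (2, 2, 2, 2, 2)
for a triangular matrix the eigenvalues are the diagonal entries, with algebraic multiplicity their repetition count


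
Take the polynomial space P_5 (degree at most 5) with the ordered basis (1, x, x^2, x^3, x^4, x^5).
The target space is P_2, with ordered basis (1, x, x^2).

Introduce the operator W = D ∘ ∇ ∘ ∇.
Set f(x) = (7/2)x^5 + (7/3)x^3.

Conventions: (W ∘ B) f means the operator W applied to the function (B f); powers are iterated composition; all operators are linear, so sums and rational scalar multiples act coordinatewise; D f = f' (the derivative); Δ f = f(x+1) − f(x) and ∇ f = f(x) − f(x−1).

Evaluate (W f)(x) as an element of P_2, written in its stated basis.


∇ f = (35/2)x^4 - 35x^3 + 42x^2 - (49/2)x + 35/6
∇ ∇ f = 70x^3 - 210x^2 + 259x - 119
D ∇ ∇ f = 210x^2 - 420x + 259

the result is g(x) = 210x^2 - 420x + 259


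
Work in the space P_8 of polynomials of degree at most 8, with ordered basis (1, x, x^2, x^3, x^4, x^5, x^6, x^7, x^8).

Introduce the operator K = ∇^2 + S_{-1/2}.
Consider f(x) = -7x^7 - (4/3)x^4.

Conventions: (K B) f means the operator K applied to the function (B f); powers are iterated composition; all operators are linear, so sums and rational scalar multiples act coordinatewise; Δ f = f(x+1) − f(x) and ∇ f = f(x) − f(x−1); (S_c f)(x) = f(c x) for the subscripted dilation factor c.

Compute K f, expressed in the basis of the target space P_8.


the result is g(x) = (7/128)x^7 - 294x^5 + (17639/12)x^4 - 3430x^3 + 4394x^2 - 3006x + 2590/3

∇ f = -49x^6 + 147x^5 - 245x^4 + (719/3)x^3 - 139x^2 + (131/3)x - 17/3
∇ ∇ f = -294x^5 + 1470x^4 - 3430x^3 + 4394x^2 - 3006x + 2590/3
S_{-1/2} f = (7/128)x^7 - (1/12)x^4
(∇^2 + S_{-1/2}) f = (7/128)x^7 - 294x^5 + (17639/12)x^4 - 3430x^3 + 4394x^2 - 3006x + 2590/3


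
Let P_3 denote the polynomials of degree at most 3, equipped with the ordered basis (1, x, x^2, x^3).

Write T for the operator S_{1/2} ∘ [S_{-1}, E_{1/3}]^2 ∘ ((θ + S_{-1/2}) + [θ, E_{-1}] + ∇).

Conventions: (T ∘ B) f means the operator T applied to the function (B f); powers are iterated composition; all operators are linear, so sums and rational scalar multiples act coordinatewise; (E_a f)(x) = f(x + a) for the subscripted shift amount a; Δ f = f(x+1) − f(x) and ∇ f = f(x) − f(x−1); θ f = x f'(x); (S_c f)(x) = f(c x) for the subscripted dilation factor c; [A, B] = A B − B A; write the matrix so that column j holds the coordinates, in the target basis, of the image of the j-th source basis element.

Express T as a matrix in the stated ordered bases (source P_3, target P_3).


the matrix is [[0, 0, -2, -16/3]; [0, 0, 0, -23/6]; [0, 0, 0, 0]; [0, 0, 0, 0]] (rows listed top to bottom)

image of 1: 0
image of x: 0
image of x^2: -2
image of x^3: -(23/6)x - 16/3
each image's coordinates form column j of the matrix


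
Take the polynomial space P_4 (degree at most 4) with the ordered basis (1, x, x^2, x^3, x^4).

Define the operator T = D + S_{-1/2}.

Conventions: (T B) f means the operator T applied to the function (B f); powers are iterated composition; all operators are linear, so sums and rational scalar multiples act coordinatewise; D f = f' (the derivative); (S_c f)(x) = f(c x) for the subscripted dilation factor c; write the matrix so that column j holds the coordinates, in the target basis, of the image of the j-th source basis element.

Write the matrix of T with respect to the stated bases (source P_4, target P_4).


image of 1: 1
image of x: -(1/2)x + 1
image of x^2: (1/4)x^2 + 2x
image of x^3: -(1/8)x^3 + 3x^2
image of x^4: (1/16)x^4 + 4x^3
each image's coordinates form column j of the matrix

the matrix is [[1, 1, 0, 0, 0]; [0, -1/2, 2, 0, 0]; [0, 0, 1/4, 3, 0]; [0, 0, 0, -1/8, 4]; [0, 0, 0, 0, 1/16]] (rows listed top to bottom)


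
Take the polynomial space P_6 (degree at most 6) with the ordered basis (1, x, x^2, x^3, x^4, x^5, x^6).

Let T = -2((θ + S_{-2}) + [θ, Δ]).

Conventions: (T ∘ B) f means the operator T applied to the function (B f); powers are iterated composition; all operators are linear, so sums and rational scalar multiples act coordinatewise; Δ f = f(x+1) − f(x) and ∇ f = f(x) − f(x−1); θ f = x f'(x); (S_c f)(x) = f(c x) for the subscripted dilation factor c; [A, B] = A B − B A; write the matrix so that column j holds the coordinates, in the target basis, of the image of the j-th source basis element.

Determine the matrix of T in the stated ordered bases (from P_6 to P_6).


the matrix is [[-2, 2, 4, 6, 8, 10, 12]; [0, 2, 4, 12, 24, 40, 60]; [0, 0, -12, 6, 24, 60, 120]; [0, 0, 0, 10, 8, 40, 120]; [0, 0, 0, 0, -40, 10, 60]; [0, 0, 0, 0, 0, 54, 12]; [0, 0, 0, 0, 0, 0, -140]] (rows listed top to bottom)

image of 1: -2
image of x: 2x + 2
image of x^2: -12x^2 + 4x + 4
image of x^3: 10x^3 + 6x^2 + 12x + 6
image of x^4: -40x^4 + 8x^3 + 24x^2 + 24x + 8
image of x^5: 54x^5 + 10x^4 + 40x^3 + 60x^2 + 40x + 10
image of x^6: -140x^6 + 12x^5 + 60x^4 + 120x^3 + 120x^2 + 60x + 12
each image's coordinates form column j of the matrix


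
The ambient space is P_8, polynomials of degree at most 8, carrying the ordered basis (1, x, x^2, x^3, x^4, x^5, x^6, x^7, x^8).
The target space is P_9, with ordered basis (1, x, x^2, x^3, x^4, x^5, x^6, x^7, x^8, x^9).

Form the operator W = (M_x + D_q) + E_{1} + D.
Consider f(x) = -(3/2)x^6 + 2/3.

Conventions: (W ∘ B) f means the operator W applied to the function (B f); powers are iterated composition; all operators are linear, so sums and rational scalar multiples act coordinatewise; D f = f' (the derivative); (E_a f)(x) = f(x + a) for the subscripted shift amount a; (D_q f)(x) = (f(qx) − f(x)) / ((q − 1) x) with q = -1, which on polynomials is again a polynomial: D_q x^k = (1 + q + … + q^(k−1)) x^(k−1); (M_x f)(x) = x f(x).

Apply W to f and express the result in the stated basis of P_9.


M_x f = -(3/2)x^7 + (2/3)x
D_q f = 0
(M_x + D_q) f = -(3/2)x^7 + (2/3)x
E_{1} f = -(3/2)x^6 - 9x^5 - (45/2)x^4 - 30x^3 - (45/2)x^2 - 9x - 5/6
D f = -9x^5
((M_x + D_q) + E_{1} + D) f = -(3/2)x^7 - (3/2)x^6 - 18x^5 - (45/2)x^4 - 30x^3 - (45/2)x^2 - (25/3)x - 5/6

the image equals g(x) = -(3/2)x^7 - (3/2)x^6 - 18x^5 - (45/2)x^4 - 30x^3 - (45/2)x^2 - (25/3)x - 5/6


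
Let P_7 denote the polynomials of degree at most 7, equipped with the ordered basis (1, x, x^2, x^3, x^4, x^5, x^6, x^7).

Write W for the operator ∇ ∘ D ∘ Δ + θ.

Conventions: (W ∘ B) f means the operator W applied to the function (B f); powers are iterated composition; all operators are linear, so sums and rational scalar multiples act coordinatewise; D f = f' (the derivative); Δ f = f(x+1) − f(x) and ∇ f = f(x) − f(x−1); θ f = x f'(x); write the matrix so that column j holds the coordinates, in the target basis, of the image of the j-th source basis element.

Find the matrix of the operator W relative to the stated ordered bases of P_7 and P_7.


the matrix is [[0, 0, 0, 6, 0, 10, 0, 14]; [0, 1, 0, 0, 24, 0, 60, 0]; [0, 0, 2, 0, 0, 60, 0, 210]; [0, 0, 0, 3, 0, 0, 120, 0]; [0, 0, 0, 0, 4, 0, 0, 210]; [0, 0, 0, 0, 0, 5, 0, 0]; [0, 0, 0, 0, 0, 0, 6, 0]; [0, 0, 0, 0, 0, 0, 0, 7]] (rows listed top to bottom)

image of 1: 0
image of x: x
image of x^2: 2x^2
image of x^3: 3x^3 + 6
image of x^4: 4x^4 + 24x
image of x^5: 5x^5 + 60x^2 + 10
image of x^6: 6x^6 + 120x^3 + 60x
image of x^7: 7x^7 + 210x^4 + 210x^2 + 14
each image's coordinates form column j of the matrix


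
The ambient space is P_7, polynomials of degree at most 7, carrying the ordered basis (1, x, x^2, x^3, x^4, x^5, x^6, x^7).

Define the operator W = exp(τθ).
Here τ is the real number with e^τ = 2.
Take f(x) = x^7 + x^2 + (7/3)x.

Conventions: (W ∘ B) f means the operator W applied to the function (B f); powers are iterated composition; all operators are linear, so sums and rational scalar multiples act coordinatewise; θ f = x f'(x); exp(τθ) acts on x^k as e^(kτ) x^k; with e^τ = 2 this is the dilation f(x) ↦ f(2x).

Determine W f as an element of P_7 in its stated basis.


exp(τθ) x^k = e^(kτ) x^k; with e^τ = 2 this sends x^k to 2^k x^k
x ↦ 2 x
x^2 ↦ 4 x^2
x^7 ↦ 128 x^7
applying this coordinatewise to f: exp(τθ) f = 128x^7 + 4x^2 + (14/3)x

the result is g(x) = 128x^7 + 4x^2 + (14/3)x


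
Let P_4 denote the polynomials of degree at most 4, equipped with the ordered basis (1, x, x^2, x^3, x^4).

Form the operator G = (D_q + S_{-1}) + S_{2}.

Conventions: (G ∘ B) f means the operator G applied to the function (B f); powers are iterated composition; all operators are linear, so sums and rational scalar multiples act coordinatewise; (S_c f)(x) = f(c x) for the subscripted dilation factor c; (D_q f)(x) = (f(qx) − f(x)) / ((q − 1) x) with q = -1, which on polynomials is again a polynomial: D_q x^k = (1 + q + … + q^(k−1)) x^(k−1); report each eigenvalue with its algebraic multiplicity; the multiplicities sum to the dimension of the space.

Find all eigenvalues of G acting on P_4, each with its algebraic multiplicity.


image of 1: 2
image of x: x + 1
image of x^2: 5x^2
image of x^3: 7x^3 + x^2
image of x^4: 17x^4
the matrix is upper triangular; its diagonal is (2, 1, 5, 7, 17)
for a triangular matrix the eigenvalues are the diagonal entries, with algebraic multiplicity their repetition count

λ = 1 (multiplicity 1), λ = 2 (multiplicity 1), λ = 5 (multiplicity 1), λ = 7 (multiplicity 1), λ = 17 (multiplicity 1)


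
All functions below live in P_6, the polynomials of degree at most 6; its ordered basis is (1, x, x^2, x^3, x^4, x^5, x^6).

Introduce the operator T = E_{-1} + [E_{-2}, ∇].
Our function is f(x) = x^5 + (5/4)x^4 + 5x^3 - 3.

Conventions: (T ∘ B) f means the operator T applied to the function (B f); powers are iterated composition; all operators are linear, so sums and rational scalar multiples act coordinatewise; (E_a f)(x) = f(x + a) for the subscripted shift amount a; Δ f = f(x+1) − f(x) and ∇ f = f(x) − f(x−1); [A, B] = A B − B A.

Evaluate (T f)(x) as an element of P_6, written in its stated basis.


g(x) = x^5 - (15/4)x^4 + 10x^3 - (35/2)x^2 + 15x - 31/4

E_{-1} f = x^5 - (15/4)x^4 + 10x^3 - (35/2)x^2 + 15x - 31/4
∇ f = 5x^4 - 5x^3 + (35/2)x^2 - 15x + 19/4
E_{-2} ∇ f = 5x^4 - 45x^3 + (335/2)x^2 - 305x + 899/4
E_{-2} f = x^5 - (35/4)x^4 + 35x^3 - 80x^2 + 100x - 55
∇ E_{-2} f = 5x^4 - 45x^3 + (335/2)x^2 - 305x + 899/4
[E_{-2}, ∇] f = 0
(E_{-1} + [E_{-2}, ∇]) f = x^5 - (15/4)x^4 + 10x^3 - (35/2)x^2 + 15x - 31/4


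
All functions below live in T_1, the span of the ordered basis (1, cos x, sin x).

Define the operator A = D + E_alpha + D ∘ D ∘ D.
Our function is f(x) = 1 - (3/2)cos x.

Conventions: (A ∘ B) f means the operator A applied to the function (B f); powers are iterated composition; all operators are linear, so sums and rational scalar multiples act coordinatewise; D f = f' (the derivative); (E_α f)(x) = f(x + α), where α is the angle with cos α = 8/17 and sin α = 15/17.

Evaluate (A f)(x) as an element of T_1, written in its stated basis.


D f = (3/2)sin x
E_alpha f = 1 - (12/17)cos x + (45/34)sin x
D f = (3/2)sin x
D D f = (3/2)cos x
D D D f = -(3/2)sin x
(D + E_alpha + D ∘ D ∘ D) f = 1 - (12/17)cos x + (45/34)sin x

the result is g(x) = 1 - (12/17)cos x + (45/34)sin x


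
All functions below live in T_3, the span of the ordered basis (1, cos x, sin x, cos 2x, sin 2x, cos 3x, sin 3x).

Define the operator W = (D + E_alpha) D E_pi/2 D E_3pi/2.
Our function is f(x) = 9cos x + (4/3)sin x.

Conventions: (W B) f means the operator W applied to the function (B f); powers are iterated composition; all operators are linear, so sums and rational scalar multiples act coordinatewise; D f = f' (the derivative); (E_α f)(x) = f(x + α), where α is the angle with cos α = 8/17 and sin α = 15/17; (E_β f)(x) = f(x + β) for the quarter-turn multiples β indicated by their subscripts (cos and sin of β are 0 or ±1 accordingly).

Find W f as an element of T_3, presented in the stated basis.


E_3pi/2 f = -(4/3)cos x + 9sin x
D E_3pi/2 f = 9cos x + (4/3)sin x
E_pi/2 D E_3pi/2 f = (4/3)cos x - 9sin x
D (E_pi/2 D) E_3pi/2 f = -9cos x - (4/3)sin x
D (D E_pi/2 D E_3pi/2) f = -(4/3)cos x + 9sin x
E_alpha (D E_pi/2 D E_3pi/2) f = -(92/17)cos x + (373/51)sin x
(D + E_alpha) (D E_pi/2 D E_3pi/2) f = -(344/51)cos x + (832/51)sin x

the result is g(x) = -(344/51)cos x + (832/51)sin x


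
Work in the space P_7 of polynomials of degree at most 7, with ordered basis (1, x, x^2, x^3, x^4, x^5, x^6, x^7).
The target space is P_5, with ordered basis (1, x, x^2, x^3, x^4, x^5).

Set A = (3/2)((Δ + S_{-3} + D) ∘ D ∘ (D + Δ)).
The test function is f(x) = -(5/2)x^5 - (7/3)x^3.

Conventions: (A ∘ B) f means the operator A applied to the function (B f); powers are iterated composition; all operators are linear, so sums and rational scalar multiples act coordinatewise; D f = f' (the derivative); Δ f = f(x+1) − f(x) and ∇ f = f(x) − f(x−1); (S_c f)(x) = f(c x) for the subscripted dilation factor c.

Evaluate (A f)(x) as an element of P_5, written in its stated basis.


D f = -(25/2)x^4 - 7x^2
Δ f = -(25/2)x^4 - 25x^3 - 32x^2 - (39/2)x - 29/6
(D + Δ) f = -25x^4 - 25x^3 - 39x^2 - (39/2)x - 29/6
D (D + Δ) f = -100x^3 - 75x^2 - 78x - 39/2
Δ D (D + Δ) f = -300x^2 - 450x - 253
S_{-3} D (D + Δ) f = 2700x^3 - 675x^2 + 234x - 39/2
D D (D + Δ) f = -300x^2 - 150x - 78
(Δ + S_{-3} + D) D (D + Δ) f = 2700x^3 - 1275x^2 - 366x - 701/2
((3/2)((Δ + S_{-3} + D) ∘ D ∘ (D + Δ))) f = 4050x^3 - (3825/2)x^2 - 549x - 2103/4

g(x) = 4050x^3 - (3825/2)x^2 - 549x - 2103/4


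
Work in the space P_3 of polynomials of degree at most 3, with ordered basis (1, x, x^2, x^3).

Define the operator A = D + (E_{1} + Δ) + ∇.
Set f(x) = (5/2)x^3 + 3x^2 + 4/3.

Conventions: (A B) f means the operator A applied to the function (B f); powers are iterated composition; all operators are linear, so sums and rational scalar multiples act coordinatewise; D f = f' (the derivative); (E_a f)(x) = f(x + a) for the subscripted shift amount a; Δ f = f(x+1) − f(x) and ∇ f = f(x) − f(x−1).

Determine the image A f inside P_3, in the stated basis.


D f = (15/2)x^2 + 6x
E_{1} f = (5/2)x^3 + (21/2)x^2 + (27/2)x + 41/6
Δ f = (15/2)x^2 + (27/2)x + 11/2
(E_{1} + Δ) f = (5/2)x^3 + 18x^2 + 27x + 37/3
∇ f = (15/2)x^2 - (3/2)x - 1/2
(D + (E_{1} + Δ) + ∇) f = (5/2)x^3 + 33x^2 + (63/2)x + 71/6

g(x) = (5/2)x^3 + 33x^2 + (63/2)x + 71/6


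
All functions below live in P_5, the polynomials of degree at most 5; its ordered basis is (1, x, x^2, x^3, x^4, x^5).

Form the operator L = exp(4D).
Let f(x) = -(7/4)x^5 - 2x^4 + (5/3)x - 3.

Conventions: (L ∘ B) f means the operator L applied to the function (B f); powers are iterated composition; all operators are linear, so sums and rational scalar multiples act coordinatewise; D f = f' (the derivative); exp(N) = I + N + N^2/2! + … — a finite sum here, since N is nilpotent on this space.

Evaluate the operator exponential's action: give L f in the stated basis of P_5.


order-1 term: -35x^4 - 32x^3 + 20/3
order-2 term: -280x^3 - 192x^2
order-3 term: -1120x^2 - 512x
order-4 term: -2240x - 512
order-5 term: -1792
the series for exp(4D) f terminates at order 5
exp(4D) f = -(7/4)x^5 - 37x^4 - 312x^3 - 1312x^2 - (8251/3)x - 6901/3

the image equals g(x) = -(7/4)x^5 - 37x^4 - 312x^3 - 1312x^2 - (8251/3)x - 6901/3


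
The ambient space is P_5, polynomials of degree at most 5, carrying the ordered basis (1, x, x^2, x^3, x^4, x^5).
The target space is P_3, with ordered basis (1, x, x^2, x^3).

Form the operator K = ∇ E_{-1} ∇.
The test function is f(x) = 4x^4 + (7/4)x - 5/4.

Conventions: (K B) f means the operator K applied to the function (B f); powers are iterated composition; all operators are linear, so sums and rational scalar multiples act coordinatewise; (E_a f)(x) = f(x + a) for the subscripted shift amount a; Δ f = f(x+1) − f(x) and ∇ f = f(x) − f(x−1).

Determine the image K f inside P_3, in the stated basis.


∇ f = 16x^3 - 24x^2 + 16x - 9/4
E_{-1} ∇ f = 16x^3 - 72x^2 + 112x - 233/4
∇ E_{-1} ∇ f = 48x^2 - 192x + 200

the result is g(x) = 48x^2 - 192x + 200


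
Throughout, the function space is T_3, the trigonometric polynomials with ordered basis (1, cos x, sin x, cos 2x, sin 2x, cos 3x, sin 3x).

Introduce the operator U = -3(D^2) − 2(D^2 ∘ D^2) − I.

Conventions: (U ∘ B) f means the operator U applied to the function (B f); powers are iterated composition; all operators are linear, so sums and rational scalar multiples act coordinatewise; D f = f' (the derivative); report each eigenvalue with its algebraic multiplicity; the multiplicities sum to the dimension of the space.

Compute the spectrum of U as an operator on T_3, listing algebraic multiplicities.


λ = -136 (multiplicity 2), λ = -21 (multiplicity 2), λ = -1 (multiplicity 1), λ = 0 (multiplicity 2)

image of 1: -1
image of cos x: 0
image of sin x: 0
image of cos 2x: -21cos 2x
image of sin 2x: -21sin 2x
image of cos 3x: -136cos 3x
image of sin 3x: -136sin 3x
the matrix is diagonal; its diagonal is (-1, 0, 0, -21, -21, -136, -136)
for a triangular matrix the eigenvalues are the diagonal entries, with algebraic multiplicity their repetition count


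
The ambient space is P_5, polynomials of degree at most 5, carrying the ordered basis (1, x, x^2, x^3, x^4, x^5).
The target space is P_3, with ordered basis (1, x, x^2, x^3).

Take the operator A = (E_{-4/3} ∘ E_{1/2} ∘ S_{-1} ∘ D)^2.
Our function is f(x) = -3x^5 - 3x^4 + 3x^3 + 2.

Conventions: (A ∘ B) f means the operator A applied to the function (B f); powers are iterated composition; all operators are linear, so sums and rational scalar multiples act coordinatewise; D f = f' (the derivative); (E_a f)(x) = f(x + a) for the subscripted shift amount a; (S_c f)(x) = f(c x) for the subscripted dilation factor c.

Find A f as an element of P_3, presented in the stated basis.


g(x) = 60x^3 + 36x^2 - 18x

D f = -15x^4 - 12x^3 + 9x^2
S_{-1} D f = -15x^4 + 12x^3 + 9x^2
E_{1/2} S_{-1} D f = -15x^4 - 18x^3 + (9/2)x^2 + (21/2)x + 45/16
E_{-4/3} (E_{1/2} ∘ S_{-1} ∘ D) f = -15x^4 + 62x^3 - (167/2)x^2 + (805/18)x - 3425/432
D (E_{-4/3} ∘ E_{1/2} ∘ S_{-1} ∘ D) f = -60x^3 + 186x^2 - 167x + 805/18
S_{-1} D (E_{-4/3} ∘ E_{1/2} ∘ S_{-1} ∘ D) f = 60x^3 + 186x^2 + 167x + 805/18
E_{1/2} S_{-1} D (E_{-4/3} ∘ E_{1/2} ∘ S_{-1} ∘ D) f = 60x^3 + 276x^2 + 398x + 1640/9
E_{-4/3} (E_{1/2} ∘ S_{-1} ∘ D) (E_{-4/3} ∘ E_{1/2} ∘ S_{-1} ∘ D) f = 60x^3 + 36x^2 - 18x


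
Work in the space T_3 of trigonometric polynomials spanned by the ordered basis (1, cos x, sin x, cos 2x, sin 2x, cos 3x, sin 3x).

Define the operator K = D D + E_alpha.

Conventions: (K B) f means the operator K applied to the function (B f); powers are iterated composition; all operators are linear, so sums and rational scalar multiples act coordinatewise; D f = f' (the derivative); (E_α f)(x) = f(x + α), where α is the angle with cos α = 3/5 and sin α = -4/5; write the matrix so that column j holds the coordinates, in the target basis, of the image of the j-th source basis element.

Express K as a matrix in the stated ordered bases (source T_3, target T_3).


the matrix is [[1, 0, 0, 0, 0, 0, 0]; [0, -2/5, -4/5, 0, 0, 0, 0]; [0, 4/5, -2/5, 0, 0, 0, 0]; [0, 0, 0, -107/25, -24/25, 0, 0]; [0, 0, 0, 24/25, -107/25, 0, 0]; [0, 0, 0, 0, 0, -1242/125, -44/125]; [0, 0, 0, 0, 0, 44/125, -1242/125]] (rows listed top to bottom)

image of 1: 1
image of cos x: -(2/5)cos x + (4/5)sin x
image of sin x: -(4/5)cos x - (2/5)sin x
image of cos 2x: -(107/25)cos 2x + (24/25)sin 2x
image of sin 2x: -(24/25)cos 2x - (107/25)sin 2x
image of cos 3x: -(1242/125)cos 3x + (44/125)sin 3x
image of sin 3x: -(44/125)cos 3x - (1242/125)sin 3x
each image's coordinates form column j of the matrix
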